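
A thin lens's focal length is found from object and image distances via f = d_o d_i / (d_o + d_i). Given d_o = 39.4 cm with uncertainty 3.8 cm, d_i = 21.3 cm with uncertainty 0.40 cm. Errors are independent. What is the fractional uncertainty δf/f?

∂f/∂d_o = (d_i/(d_o+d_i))² = 0.123;  ∂f/∂d_i = (d_o/(d_o+d_i))² = 0.421
δf = √((∂f/∂d_o · δd_o)² + (∂f/∂d_i · δd_i)²) = √(0.219 + 0.0284) = 0.497 cm
f = 13.8 cm, so δf/f = 0.497/13.8 = 0.0360.

0.0360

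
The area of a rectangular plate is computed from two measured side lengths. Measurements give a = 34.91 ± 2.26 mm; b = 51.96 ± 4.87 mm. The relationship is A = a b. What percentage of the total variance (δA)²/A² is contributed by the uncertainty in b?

67.7%

(δA/A)² = (1·δa/a)² + (1·δb/b)²
  a term: (1×0.0647)² = 0.00419
  b term: (1×0.0937)² = 0.00878
Total = 0.0130. Share from b = 0.00878/0.0130 = 0.677.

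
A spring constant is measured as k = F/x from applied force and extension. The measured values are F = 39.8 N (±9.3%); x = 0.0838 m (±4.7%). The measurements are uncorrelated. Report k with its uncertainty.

Since k is a product/quotient, work with relative uncertainties:
  (1·δF/F)² = (1×0.0930)² = 0.00865;  (-1·δx/x)² = (-1×0.0470)² = 0.00221
δk/k = √(0.0109) = 0.104
k = 475 N/m, so δk = 0.104 × 475 = 49.5 N/m.

475 ± 49.5 N/m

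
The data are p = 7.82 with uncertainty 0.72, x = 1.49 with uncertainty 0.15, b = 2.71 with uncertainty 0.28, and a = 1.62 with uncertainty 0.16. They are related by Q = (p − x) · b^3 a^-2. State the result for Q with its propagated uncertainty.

48.0 ± 18.5

Let u = p − x = 6.33. δu = √(δp² + δx²) = √(0.518 + 0.0225) = 0.735, so δu/u = 0.116.
Q is then a monomial in u, b, a:
δQ/Q = √((δu/u)² + (3·δb/b)² + (-2·δa/a)²) = √(0.0135 + 0.0961 + 0.0390) = 0.385
Q = 48.0, so δQ = 0.385 × 48.0 = 18.5.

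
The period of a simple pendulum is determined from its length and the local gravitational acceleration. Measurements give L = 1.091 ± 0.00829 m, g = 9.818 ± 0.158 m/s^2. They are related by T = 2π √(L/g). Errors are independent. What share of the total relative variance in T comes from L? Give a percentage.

(δT/T)² = (½·δL/L)² + (−½·δg/g)²
  L term: (0.5×0.00760)² = 1.44e-05
  g term: (-0.5×0.0161)² = 6.47e-05
Total = 7.92e-05. Share from L = 1.44e-05/7.92e-05 = 0.182.

18.2%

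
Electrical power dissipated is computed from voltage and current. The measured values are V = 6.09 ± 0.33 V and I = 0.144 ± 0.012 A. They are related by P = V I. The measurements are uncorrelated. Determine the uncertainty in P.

0.0872 W

P is a product of powers, so relative uncertainties combine in quadrature:
  (1·δV/V)² = (1×0.0542)² = 0.00294;  (1·δI/I)² = (1×0.0833)² = 0.00694
δP/P = √(0.00988) = 0.0994
P = 0.877 W, so δP = 0.0994 × 0.877 = 0.0872 W.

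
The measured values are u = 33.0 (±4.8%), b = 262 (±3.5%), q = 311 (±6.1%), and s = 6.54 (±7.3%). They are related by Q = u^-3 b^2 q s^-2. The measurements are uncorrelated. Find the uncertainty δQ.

For a monomial Q ∝ u^-3, b^2, q, s^-2, fractional errors add in quadrature:
  (-3·δu/u)² = (-3×0.0480)² = 0.0207;  (2·δb/b)² = (2×0.0350)² = 0.00490;  (1·δq/q)² = (1×0.0610)² = 0.00372;  (-2·δs/s)² = (-2×0.0730)² = 0.0213
δQ/Q = √(0.0507) = 0.225
Q = 13.9, so δQ = 0.225 × 13.9 = 3.13.

3.13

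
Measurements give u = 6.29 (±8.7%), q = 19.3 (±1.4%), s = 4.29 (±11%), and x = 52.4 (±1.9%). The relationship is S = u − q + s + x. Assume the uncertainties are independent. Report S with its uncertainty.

43.7 ± 1.26

Sums and differences: (δS)² = Σ (cᵢ δxᵢ)².
  (δu)² = 0.299;  (δq)² = 0.0730;  (δs)² = 0.223;  (δx)² = 0.991
δS = √(1.59) = 1.26
S = 43.7.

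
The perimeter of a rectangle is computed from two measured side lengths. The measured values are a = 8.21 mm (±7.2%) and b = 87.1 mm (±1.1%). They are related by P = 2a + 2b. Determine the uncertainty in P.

2.25 mm

P is a linear combination, so absolute uncertainties add in quadrature:
  (2·δa)² = 1.40;  (2·δb)² = 3.67
δP = √(5.07) = 2.25 mm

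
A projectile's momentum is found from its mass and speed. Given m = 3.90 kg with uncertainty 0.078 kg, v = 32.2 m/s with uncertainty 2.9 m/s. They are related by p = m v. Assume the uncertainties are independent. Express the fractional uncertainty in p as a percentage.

9.23%

p is a product of powers, so relative uncertainties combine in quadrature:
  (1·δm/m)² = (1×0.0200)² = 0.000400;  (1·δv/v)² = (1×0.0901)² = 0.00811
δp/p = √(0.00851) = 0.0923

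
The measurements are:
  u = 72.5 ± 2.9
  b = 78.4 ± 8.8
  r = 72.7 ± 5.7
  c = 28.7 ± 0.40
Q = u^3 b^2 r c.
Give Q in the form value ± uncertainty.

Q is a product of powers, so relative uncertainties combine in quadrature:
  (3·δu/u)² = (3×0.0400)² = 0.0144;  (2·δb/b)² = (2×0.112)² = 0.0504;  (1·δr/r)² = (1×0.0784)² = 0.00615;  (1·δc/c)² = (1×0.0139)² = 0.000194
δQ/Q = √(0.0711) = 0.267
Q = 4.89e+12, so δQ = 0.267 × 4.89e+12 = 1.3e+12.

(4.89 ± 1.30) × 10^12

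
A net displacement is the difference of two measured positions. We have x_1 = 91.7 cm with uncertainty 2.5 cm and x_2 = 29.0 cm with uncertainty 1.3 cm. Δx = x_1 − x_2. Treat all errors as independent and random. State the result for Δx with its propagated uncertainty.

62.7 ± 2.82 cm

Sums and differences: (δΔx)² = Σ (cᵢ δxᵢ)².
  (δx_1)² = 6.25;  (δx_2)² = 1.69
δΔx = √(7.94) = 2.82 cm
Δx = 62.7 cm.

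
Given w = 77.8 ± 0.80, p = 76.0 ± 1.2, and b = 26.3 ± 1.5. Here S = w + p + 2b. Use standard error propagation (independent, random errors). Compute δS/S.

0.0161

For a sum/difference, combine absolute errors in quadrature:
  (δw)² = 0.640;  (δp)² = 1.44;  (2·δb)² = 9.00
δS = √(11.1) = 3.33
S = 206, so δS/S = 3.33/206 = 0.0161.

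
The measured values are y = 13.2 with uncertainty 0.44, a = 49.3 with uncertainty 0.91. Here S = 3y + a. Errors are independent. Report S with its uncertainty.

88.9 ± 1.60

Each term contributes (cᵢ δxᵢ)² to (δS)²:
  (3·δy)² = 1.74;  (δa)² = 0.828
δS = √(2.57) = 1.60
S = 88.9.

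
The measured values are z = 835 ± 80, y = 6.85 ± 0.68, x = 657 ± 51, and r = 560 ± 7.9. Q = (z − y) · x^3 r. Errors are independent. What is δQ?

3.32e+13

Let u = z − y = 828. δu = √(δz² + δy²) = √(6400 + 0.462) = 80.0, so δu/u = 0.0966.
Q is then a monomial in u, x, r:
δQ/Q = √((δu/u)² + (3·δx/x)² + (1·δr/r)²) = √(0.00933 + 0.0542 + 0.000199) = 0.253
Q = 1.32e+14, so δQ = 0.253 × 1.32e+14 = 3.32e+13.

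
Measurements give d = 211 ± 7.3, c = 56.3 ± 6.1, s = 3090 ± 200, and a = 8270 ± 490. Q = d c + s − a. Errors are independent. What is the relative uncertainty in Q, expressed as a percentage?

Let p = d·c = 11900. δp/p = √((1·δd/d)² + (1·δc/c)²) = √(0.00120 + 0.0117) = 0.114, so δp = 1350.
Q = p + s − a: δQ = √(δp² + δs² + δa²) = √(1.83e+06 + 40000 + 2.4e+05) = 1450
Q = 6700, so δQ/Q = 1450/6700 = 0.217.

21.7%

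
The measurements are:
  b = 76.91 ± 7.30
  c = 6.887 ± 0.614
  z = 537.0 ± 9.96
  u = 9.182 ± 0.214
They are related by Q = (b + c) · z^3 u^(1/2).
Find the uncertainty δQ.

Let w = b + c = 83.80. δw = √(δb² + δc²) = √(53.3 + 0.377) = 7.33, so δw/w = 0.0874.
Q is then a monomial in w, z, u:
δQ/Q = √((δw/w)² + (3·δz/z)² + (½·δu/u)²) = √(0.00764 + 0.00310 + 0.000136) = 0.104
Q = 3.932e+10, so δQ = 0.104 × 3.932e+10 = 4.1e+09.

4.1e+09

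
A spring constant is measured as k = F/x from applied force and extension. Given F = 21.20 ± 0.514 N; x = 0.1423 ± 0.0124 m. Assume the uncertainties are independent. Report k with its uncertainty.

149.0 ± 13.5 N/m

Each factor contributes (exponent × relative error)² to (δk/k)²:
  (1·δF/F)² = (1×0.0242)² = 0.000588;  (-1·δx/x)² = (-1×0.0871)² = 0.00759
δk/k = √(0.00818) = 0.0904
k = 149.0 N/m, so δk = 0.0904 × 149.0 = 13.5 N/m.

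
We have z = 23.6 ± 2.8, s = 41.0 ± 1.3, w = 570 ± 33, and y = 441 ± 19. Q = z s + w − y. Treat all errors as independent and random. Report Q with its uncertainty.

Let p = z·s = 968. δp/p = √((1·δz/z)² + (1·δs/s)²) = √(0.0141 + 0.00101) = 0.123, so δp = 119.
Q = p + w − y: δQ = √(δp² + δw² + δy²) = √(14100 + 1090 + 361) = 125
Q = 1100.

1100 ± 125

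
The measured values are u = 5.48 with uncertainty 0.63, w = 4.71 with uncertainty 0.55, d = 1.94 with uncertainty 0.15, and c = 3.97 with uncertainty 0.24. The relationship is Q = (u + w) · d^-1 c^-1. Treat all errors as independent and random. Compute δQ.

0.169

Let h = u + w = 10.2. δh = √(δu² + δw²) = √(0.397 + 0.303) = 0.836, so δh/h = 0.0821.
Q is then a monomial in h, d, c:
δQ/Q = √((δh/h)² + (-1·δd/d)² + (-1·δc/c)²) = √(0.00674 + 0.00598 + 0.00365) = 0.128
Q = 1.32, so δQ = 0.128 × 1.32 = 0.169.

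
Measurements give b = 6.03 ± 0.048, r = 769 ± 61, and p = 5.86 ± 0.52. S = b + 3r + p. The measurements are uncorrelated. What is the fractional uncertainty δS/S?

0.0789

For a sum/difference, combine absolute errors in quadrature:
  (δb)² = 0.00230;  (3·δr)² = 33500;  (δp)² = 0.270
δS = √(33500) = 183
S = 2320, so δS/S = 183/2320 = 0.0789.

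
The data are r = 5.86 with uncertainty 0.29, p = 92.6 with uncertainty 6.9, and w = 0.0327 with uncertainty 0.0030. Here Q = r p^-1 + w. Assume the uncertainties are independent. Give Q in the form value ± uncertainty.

0.0960 ± 0.00641

Let h = r·p^-1 = 0.0633. δh/h = √((1·δr/r)² + (-1·δp/p)²) = √(0.00245 + 0.00555) = 0.0895, so δh = 0.00566.
Q = h + w: δQ = √(δh² + δw²) = √(3.2e-05 + 9e-06) = 0.00641
Q = 0.0960.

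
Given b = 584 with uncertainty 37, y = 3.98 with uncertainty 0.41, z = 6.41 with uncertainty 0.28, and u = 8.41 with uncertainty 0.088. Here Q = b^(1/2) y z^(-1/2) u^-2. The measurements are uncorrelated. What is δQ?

0.0601

Each factor contributes (exponent × relative error)² to (δQ/Q)²:
  (½·δb/b)² = (0.5×0.0634)² = 0.00100;  (1·δy/y)² = (1×0.103)² = 0.0106;  (−½·δz/z)² = (-0.5×0.0437)² = 0.000477;  (-2·δu/u)² = (-2×0.0105)² = 0.000438
δQ/Q = √(0.0125) = 0.112
Q = 0.537, so δQ = 0.112 × 0.537 = 0.0601.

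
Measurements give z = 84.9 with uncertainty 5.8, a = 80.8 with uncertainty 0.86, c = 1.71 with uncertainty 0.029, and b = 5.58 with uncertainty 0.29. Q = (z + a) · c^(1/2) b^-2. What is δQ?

Let u = z + a = 166. δu = √(δz² + δa²) = √(33.6 + 0.740) = 5.86, so δu/u = 0.0354.
Q is then a monomial in u, c, b:
δQ/Q = √((δu/u)² + (½·δc/c)² + (-2·δb/b)²) = √(0.00125 + 7.19e-05 + 0.0108) = 0.110
Q = 6.96, so δQ = 0.110 × 6.96 = 0.766.

0.766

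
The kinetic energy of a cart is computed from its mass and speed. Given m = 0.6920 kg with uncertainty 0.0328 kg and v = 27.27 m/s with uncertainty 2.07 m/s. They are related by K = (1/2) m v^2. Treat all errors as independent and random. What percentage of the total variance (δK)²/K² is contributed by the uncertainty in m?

(δK/K)² = (1·δm/m)² + (2·δv/v)²
  m term: (1×0.0474)² = 0.00225
  v term: (2×0.0759)² = 0.0230
Total = 0.0253. Share from m = 0.00225/0.0253 = 0.0888.

8.88%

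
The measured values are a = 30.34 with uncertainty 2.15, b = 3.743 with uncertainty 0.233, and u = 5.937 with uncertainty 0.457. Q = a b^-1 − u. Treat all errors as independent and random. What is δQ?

Let p = a·b^-1 = 8.106. δp/p = √((1·δa/a)² + (-1·δb/b)²) = √(0.00502 + 0.00388) = 0.0943, so δp = 0.765.
Q = p − u: δQ = √(δp² + δu²) = √(0.585 + 0.209) = 0.891

0.891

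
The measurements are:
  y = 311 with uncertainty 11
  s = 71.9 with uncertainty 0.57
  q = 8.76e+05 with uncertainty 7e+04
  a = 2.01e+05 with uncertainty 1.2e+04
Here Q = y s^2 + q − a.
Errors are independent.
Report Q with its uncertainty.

(2.28 ± 0.0945) × 10^6

Let p = y·s^2 = 1.61e+06. δp/p = √((1·δy/y)² + (2·δs/s)²) = √(0.00125 + 0.000251) = 0.0388, so δp = 62300.
Q = p + q − a: δQ = √(δp² + δq² + δa²) = √(3.88e+09 + 4.9e+09 + 1.44e+08) = 94500
Q = 2.28e+06.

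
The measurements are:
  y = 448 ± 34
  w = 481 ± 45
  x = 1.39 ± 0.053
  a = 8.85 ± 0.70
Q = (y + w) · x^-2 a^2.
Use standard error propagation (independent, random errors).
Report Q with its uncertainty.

Let u = y + w = 929. δu = √(δy² + δw²) = √(1160 + 2020) = 56.4, so δu/u = 0.0607.
Q is then a monomial in u, x, a:
δQ/Q = √((δu/u)² + (-2·δx/x)² + (2·δa/a)²) = √(0.00369 + 0.00582 + 0.0250) = 0.186
Q = 37700, so δQ = 0.186 × 37700 = 7000.

37700 ± 7000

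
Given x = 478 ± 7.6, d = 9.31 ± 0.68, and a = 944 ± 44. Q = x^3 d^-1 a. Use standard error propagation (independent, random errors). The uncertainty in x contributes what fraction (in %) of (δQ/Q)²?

23.3%

(δQ/Q)² = (3·δx/x)² + (-1·δd/d)² + (1·δa/a)²
  x term: (3×0.0159)² = 0.00228
  d term: (-1×0.0730)² = 0.00533
  a term: (1×0.0466)² = 0.00217
Total = 0.00978. Share from x = 0.00228/0.00978 = 0.233.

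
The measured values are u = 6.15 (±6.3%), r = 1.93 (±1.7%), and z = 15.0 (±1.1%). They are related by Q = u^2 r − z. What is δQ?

9.28

Let p = u^2·r = 73.0. δp/p = √((2·δu/u)² + (1·δr/r)²) = √(0.0159 + 0.000289) = 0.127, so δp = 9.28.
Q = p − z: δQ = √(δp² + δz²) = √(86.1 + 0.0272) = 9.28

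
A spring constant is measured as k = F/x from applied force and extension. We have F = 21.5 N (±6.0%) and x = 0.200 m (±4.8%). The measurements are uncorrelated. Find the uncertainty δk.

8.26 N/m

Each factor contributes (exponent × relative error)² to (δk/k)²:
  (1·δF/F)² = (1×0.0600)² = 0.00360;  (-1·δx/x)² = (-1×0.0480)² = 0.00230
δk/k = √(0.00590) = 0.0768
k = 108 N/m, so δk = 0.0768 × 108 = 8.26 N/m.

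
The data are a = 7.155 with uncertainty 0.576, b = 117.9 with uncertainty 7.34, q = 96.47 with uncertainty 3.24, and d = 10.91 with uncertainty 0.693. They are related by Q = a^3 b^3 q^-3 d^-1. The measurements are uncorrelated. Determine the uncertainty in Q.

20.1

Each factor contributes (exponent × relative error)² to (δQ/Q)²:
  (3·δa/a)² = (3×0.0805)² = 0.0583;  (3·δb/b)² = (3×0.0623)² = 0.0349;  (-3·δq/q)² = (-3×0.0336)² = 0.0102;  (-1·δd/d)² = (-1×0.0635)² = 0.00403
δQ/Q = √(0.107) = 0.328
Q = 61.29, so δQ = 0.328 × 61.29 = 20.1.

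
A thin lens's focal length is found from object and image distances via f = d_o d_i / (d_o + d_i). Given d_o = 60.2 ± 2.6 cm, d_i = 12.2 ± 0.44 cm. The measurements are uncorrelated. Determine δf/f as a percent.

3.09%

∂f/∂d_o = (d_i/(d_o+d_i))² = 0.0284;  ∂f/∂d_i = (d_o/(d_o+d_i))² = 0.691
δf = √((∂f/∂d_o · δd_o)² + (∂f/∂d_i · δd_i)²) = √(0.00545 + 0.0925) = 0.313 cm
f = 10.1 cm, so δf/f = 0.313/10.1 = 0.0309.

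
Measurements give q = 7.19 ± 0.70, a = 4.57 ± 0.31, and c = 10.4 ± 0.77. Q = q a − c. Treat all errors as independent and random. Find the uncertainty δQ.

Let p = q·a = 32.9. δp/p = √((1·δq/q)² + (1·δa/a)²) = √(0.00948 + 0.00460) = 0.119, so δp = 3.90.
Q = p − c: δQ = √(δp² + δc²) = √(15.2 + 0.593) = 3.97

3.97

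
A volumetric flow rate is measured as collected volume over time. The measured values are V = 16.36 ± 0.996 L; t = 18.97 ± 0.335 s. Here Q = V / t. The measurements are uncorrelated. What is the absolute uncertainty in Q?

0.0547 L/s

For a monomial Q ∝ V, t^-1, fractional errors add in quadrature:
  (1·δV/V)² = (1×0.0609)² = 0.00371;  (-1·δt/t)² = (-1×0.0177)² = 0.000312
δQ/Q = √(0.00402) = 0.0634
Q = 0.8624 L/s, so δQ = 0.0634 × 0.8624 = 0.0547 L/s.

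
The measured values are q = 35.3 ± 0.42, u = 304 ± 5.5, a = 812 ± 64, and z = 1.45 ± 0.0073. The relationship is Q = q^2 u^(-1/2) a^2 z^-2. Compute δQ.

3.59e+06

Since Q is a product/quotient, work with relative uncertainties:
  (2·δq/q)² = (2×0.0119)² = 0.000566;  (−½·δu/u)² = (-0.5×0.0181)² = 8.18e-05;  (2·δa/a)² = (2×0.0788)² = 0.0248;  (-2·δz/z)² = (-2×0.00503)² = 0.000101
δQ/Q = √(0.0256) = 0.160
Q = 2.24e+07, so δQ = 0.160 × 2.24e+07 = 3.59e+06.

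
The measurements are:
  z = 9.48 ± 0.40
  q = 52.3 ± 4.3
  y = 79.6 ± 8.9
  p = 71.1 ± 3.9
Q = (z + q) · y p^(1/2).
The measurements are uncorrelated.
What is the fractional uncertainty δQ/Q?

0.135

Let u = z + q = 61.8. δu = √(δz² + δq²) = √(0.160 + 18.5) = 4.32, so δu/u = 0.0699.
Q is then a monomial in u, y, p:
δQ/Q = √((δu/u)² + (1·δy/y)² + (½·δp/p)²) = √(0.00489 + 0.0125 + 0.000752) = 0.135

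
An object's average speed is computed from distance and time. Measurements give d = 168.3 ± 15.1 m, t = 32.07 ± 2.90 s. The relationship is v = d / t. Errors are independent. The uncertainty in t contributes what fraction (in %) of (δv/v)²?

(δv/v)² = (1·δd/d)² + (-1·δt/t)²
  d term: (1×0.0897)² = 0.00805
  t term: (-1×0.0904)² = 0.00818
Total = 0.0162. Share from t = 0.00818/0.0162 = 0.504.

50.4%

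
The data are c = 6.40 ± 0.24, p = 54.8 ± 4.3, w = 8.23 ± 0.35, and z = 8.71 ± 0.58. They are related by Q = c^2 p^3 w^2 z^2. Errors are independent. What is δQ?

1.02e+10

Products/powers → add relative errors in quadrature, weighted by exponent:
  (2·δc/c)² = (2×0.0375)² = 0.00562;  (3·δp/p)² = (3×0.0785)² = 0.0554;  (2·δw/w)² = (2×0.0425)² = 0.00723;  (2·δz/z)² = (2×0.0666)² = 0.0177
δQ/Q = √(0.0860) = 0.293
Q = 3.46e+10, so δQ = 0.293 × 3.46e+10 = 1.02e+10.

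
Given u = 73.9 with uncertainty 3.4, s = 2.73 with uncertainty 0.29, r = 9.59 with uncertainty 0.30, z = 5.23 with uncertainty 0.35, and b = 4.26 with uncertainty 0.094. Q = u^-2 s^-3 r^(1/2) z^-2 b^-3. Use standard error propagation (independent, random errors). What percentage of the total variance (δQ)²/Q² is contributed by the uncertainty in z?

13.5%

(δQ/Q)² = (-2·δu/u)² + (-3·δs/s)² + (½·δr/r)² + (-2·δz/z)² + (-3·δb/b)²
  u term: (-2×0.0460)² = 0.00847
  s term: (-3×0.106)² = 0.102
  r term: (0.5×0.0313)² = 0.000245
  z term: (-2×0.0669)² = 0.0179
  b term: (-3×0.0221)² = 0.00438
Total = 0.133. Share from z = 0.0179/0.133 = 0.135.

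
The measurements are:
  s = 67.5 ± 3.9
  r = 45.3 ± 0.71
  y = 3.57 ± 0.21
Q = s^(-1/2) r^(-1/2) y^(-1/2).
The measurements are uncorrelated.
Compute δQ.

0.000402

Each factor contributes (exponent × relative error)² to (δQ/Q)²:
  (−½·δs/s)² = (-0.5×0.0578)² = 0.000835;  (−½·δr/r)² = (-0.5×0.0157)² = 6.14e-05;  (−½·δy/y)² = (-0.5×0.0588)² = 0.000865
δQ/Q = √(0.00176) = 0.0420
Q = 0.00957, so δQ = 0.0420 × 0.00957 = 0.000402.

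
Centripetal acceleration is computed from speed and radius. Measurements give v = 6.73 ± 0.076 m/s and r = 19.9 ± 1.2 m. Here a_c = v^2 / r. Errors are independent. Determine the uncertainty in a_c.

Products/powers → add relative errors in quadrature, weighted by exponent:
  (2·δv/v)² = (2×0.0113)² = 0.000510;  (-1·δr/r)² = (-1×0.0603)² = 0.00364
δa_c/a_c = √(0.00415) = 0.0644
a_c = 2.28 m/s^2, so δa_c = 0.0644 × 2.28 = 0.147 m/s^2.

0.147 m/s^2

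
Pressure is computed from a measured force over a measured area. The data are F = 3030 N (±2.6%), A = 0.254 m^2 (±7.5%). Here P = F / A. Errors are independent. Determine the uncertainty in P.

Since P is a product/quotient, work with relative uncertainties:
  (1·δF/F)² = (1×0.0260)² = 0.000676;  (-1·δA/A)² = (-1×0.0750)² = 0.00562
δP/P = √(0.00630) = 0.0794
P = 11900 Pa, so δP = 0.0794 × 11900 = 947 Pa.

947 Pa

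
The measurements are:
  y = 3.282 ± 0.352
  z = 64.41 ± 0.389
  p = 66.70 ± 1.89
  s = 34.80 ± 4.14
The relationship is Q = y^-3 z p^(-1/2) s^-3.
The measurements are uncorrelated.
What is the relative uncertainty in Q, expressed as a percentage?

Each factor contributes (exponent × relative error)² to (δQ/Q)²:
  (-3·δy/y)² = (-3×0.107)² = 0.104;  (1·δz/z)² = (1×0.00604)² = 3.65e-05;  (−½·δp/p)² = (-0.5×0.0283)² = 0.000201;  (-3·δs/s)² = (-3×0.119)² = 0.127
δQ/Q = √(0.231) = 0.481

48.1%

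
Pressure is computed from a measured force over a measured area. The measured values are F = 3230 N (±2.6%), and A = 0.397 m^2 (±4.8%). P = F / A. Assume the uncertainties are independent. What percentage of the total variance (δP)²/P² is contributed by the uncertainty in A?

(δP/P)² = (1·δF/F)² + (-1·δA/A)²
  F term: (1×0.0260)² = 0.000676
  A term: (-1×0.0480)² = 0.00230
Total = 0.00298. Share from A = 0.00230/0.00298 = 0.773.

77.3%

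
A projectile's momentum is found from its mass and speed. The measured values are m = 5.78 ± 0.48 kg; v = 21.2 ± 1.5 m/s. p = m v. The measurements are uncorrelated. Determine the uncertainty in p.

p is a product of powers, so relative uncertainties combine in quadrature:
  (1·δm/m)² = (1×0.0830)² = 0.00690;  (1·δv/v)² = (1×0.0708)² = 0.00501
δp/p = √(0.0119) = 0.109
p = 123 kg·m/s, so δp = 0.109 × 123 = 13.4 kg·m/s.

13.4 kg·m/s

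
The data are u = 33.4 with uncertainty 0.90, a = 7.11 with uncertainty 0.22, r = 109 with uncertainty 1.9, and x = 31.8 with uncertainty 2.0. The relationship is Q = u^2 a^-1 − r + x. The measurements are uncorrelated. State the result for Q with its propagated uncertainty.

Let p = u^2·a^-1 = 157. δp/p = √((2·δu/u)² + (-1·δa/a)²) = √(0.00290 + 0.000957) = 0.0621, so δp = 9.75.
Q = p − r + x: δQ = √(δp² + δr² + δx²) = √(95.1 + 3.61 + 4.00) = 10.1
Q = 79.7.

79.7 ± 10.1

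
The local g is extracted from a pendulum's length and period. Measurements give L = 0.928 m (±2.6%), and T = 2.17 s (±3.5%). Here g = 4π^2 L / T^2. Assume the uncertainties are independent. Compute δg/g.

0.0747

For a monomial g ∝ L, T^-2, fractional errors add in quadrature:
  (1·δL/L)² = (1×0.0260)² = 0.000676;  (-2·δT/T)² = (-2×0.0350)² = 0.00490
δg/g = √(0.00558) = 0.0747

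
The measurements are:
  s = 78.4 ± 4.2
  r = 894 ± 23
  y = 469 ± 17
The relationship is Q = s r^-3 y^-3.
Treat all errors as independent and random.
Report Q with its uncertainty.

Each factor contributes (exponent × relative error)² to (δQ/Q)²:
  (1·δs/s)² = (1×0.0536)² = 0.00287;  (-3·δr/r)² = (-3×0.0257)² = 0.00596;  (-3·δy/y)² = (-3×0.0362)² = 0.0118
δQ/Q = √(0.0207) = 0.144
Q = 1.06e-15, so δQ = 0.144 × 1.06e-15 = 1.53e-16.

(1.06 ± 0.153) × 10^-15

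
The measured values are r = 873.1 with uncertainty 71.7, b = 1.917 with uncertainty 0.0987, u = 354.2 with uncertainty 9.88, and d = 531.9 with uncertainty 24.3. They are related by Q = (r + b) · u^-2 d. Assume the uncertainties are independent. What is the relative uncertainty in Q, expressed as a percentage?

10.9%

Let w = r + b = 875.0. δw = √(δr² + δb²) = √(5140 + 0.00974) = 71.7, so δw/w = 0.0819.
Q is then a monomial in w, u, d:
δQ/Q = √((δw/w)² + (-2·δu/u)² + (1·δd/d)²) = √(0.00671 + 0.00311 + 0.00209) = 0.109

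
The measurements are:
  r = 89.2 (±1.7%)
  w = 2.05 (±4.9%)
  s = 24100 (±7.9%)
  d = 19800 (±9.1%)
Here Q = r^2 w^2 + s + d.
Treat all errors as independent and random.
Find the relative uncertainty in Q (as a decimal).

0.0562

Let p = r^2·w^2 = 33400. δp/p = √((2·δr/r)² + (2·δw/w)²) = √(0.00116 + 0.00960) = 0.104, so δp = 3470.
Q = p + s + d: δQ = √(δp² + δs² + δd²) = √(1.2e+07 + 3.62e+06 + 3.25e+06) = 4350
Q = 77300, so δQ/Q = 4350/77300 = 0.0562.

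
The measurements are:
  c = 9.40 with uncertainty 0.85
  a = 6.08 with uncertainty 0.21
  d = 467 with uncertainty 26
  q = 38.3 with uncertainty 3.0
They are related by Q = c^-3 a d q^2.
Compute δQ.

Relative error in a monomial: (δQ/Q)² = Σ (nᵢ · δxᵢ/xᵢ)².
  (-3·δc/c)² = (-3×0.0904)² = 0.0736;  (1·δa/a)² = (1×0.0345)² = 0.00119;  (1·δd/d)² = (1×0.0557)² = 0.00310;  (2·δq/q)² = (2×0.0783)² = 0.0245
δQ/Q = √(0.102) = 0.320
Q = 5010, so δQ = 0.320 × 5010 = 1600.

1600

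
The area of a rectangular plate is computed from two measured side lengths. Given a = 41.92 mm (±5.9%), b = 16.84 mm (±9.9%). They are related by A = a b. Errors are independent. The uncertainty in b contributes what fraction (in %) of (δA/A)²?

73.8%

(δA/A)² = (1·δa/a)² + (1·δb/b)²
  a term: (1×0.0590)² = 0.00348
  b term: (1×0.0990)² = 0.00980
Total = 0.0133. Share from b = 0.00980/0.0133 = 0.738.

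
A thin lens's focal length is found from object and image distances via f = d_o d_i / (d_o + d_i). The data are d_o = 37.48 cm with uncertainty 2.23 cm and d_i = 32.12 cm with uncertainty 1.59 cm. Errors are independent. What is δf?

∂f/∂d_o = (d_i/(d_o+d_i))² = 0.213;  ∂f/∂d_i = (d_o/(d_o+d_i))² = 0.290
δf = √((∂f/∂d_o · δd_o)² + (∂f/∂d_i · δd_i)²) = √(0.226 + 0.213) = 0.662 cm

0.662 cm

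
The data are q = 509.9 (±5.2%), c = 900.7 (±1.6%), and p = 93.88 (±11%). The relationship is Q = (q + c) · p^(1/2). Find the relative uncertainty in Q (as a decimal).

Let u = q + c = 1411. δu = √(δq² + δc²) = √(703 + 208) = 30.2, so δu/u = 0.0214.
Q is then a monomial in u, p:
δQ/Q = √((δu/u)² + (½·δp/p)²) = √(0.000458 + 0.00303) = 0.0590

0.0590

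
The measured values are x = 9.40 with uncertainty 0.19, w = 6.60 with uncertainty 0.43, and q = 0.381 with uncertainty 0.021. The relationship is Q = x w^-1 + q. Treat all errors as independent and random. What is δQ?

0.0994

Let p = x·w^-1 = 1.42. δp/p = √((1·δx/x)² + (-1·δw/w)²) = √(0.000409 + 0.00424) = 0.0682, so δp = 0.0972.
Q = p + q: δQ = √(δp² + δq²) = √(0.00944 + 0.000441) = 0.0994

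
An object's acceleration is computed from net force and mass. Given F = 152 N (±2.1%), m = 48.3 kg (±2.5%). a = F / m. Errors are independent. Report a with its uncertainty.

3.15 ± 0.103 m/s^2

For a monomial a ∝ F, m^-1, fractional errors add in quadrature:
  (1·δF/F)² = (1×0.0210)² = 0.000441;  (-1·δm/m)² = (-1×0.0250)² = 0.000625
δa/a = √(0.00107) = 0.0326
a = 3.15 m/s^2, so δa = 0.0326 × 3.15 = 0.103 m/s^2.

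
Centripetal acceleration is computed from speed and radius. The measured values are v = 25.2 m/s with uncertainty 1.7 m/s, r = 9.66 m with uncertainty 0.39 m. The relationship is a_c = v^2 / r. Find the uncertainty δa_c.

9.26 m/s^2

Products/powers → add relative errors in quadrature, weighted by exponent:
  (2·δv/v)² = (2×0.0675)² = 0.0182;  (-1·δr/r)² = (-1×0.0404)² = 0.00163
δa_c/a_c = √(0.0198) = 0.141
a_c = 65.7 m/s^2, so δa_c = 0.141 × 65.7 = 9.26 m/s^2.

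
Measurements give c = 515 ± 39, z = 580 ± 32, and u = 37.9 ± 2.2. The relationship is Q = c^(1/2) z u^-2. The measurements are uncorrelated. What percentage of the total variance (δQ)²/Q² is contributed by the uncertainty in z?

(δQ/Q)² = (½·δc/c)² + (1·δz/z)² + (-2·δu/u)²
  c term: (0.5×0.0757)² = 0.00143
  z term: (1×0.0552)² = 0.00304
  u term: (-2×0.0580)² = 0.0135
Total = 0.0180. Share from z = 0.00304/0.0180 = 0.170.

17.0%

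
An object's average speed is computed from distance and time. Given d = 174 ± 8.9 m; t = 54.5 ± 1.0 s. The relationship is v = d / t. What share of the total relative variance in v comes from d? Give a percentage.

88.6%

(δv/v)² = (1·δd/d)² + (-1·δt/t)²
  d term: (1×0.0511)² = 0.00262
  t term: (-1×0.0183)² = 0.000337
Total = 0.00295. Share from d = 0.00262/0.00295 = 0.886.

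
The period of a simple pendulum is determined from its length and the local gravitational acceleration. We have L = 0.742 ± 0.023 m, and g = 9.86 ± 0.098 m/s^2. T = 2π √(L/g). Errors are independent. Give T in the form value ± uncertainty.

1.72 ± 0.0281 s

Each factor contributes (exponent × relative error)² to (δT/T)²:
  (½·δL/L)² = (0.5×0.0310)² = 0.000240;  (−½·δg/g)² = (-0.5×0.00994)² = 2.47e-05
δT/T = √(0.000265) = 0.0163
T = 1.72 s, so δT = 0.0163 × 1.72 = 0.0281 s.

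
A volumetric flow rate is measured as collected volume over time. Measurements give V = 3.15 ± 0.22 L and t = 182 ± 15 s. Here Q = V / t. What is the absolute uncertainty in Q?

Each factor contributes (exponent × relative error)² to (δQ/Q)²:
  (1·δV/V)² = (1×0.0698)² = 0.00488;  (-1·δt/t)² = (-1×0.0824)² = 0.00679
δQ/Q = √(0.0117) = 0.108
Q = 0.0173 L/s, so δQ = 0.108 × 0.0173 = 0.00187 L/s.

0.00187 L/s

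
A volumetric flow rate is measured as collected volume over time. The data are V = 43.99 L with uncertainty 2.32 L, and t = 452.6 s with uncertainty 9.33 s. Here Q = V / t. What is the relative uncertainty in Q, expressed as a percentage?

Each factor contributes (exponent × relative error)² to (δQ/Q)²:
  (1·δV/V)² = (1×0.0527)² = 0.00278;  (-1·δt/t)² = (-1×0.0206)² = 0.000425
δQ/Q = √(0.00321) = 0.0566

5.66%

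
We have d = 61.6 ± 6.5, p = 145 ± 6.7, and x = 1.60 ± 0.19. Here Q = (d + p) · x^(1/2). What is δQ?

Let u = d + p = 207. δu = √(δd² + δp²) = √(42.2 + 44.9) = 9.33, so δu/u = 0.0452.
Q is then a monomial in u, x:
δQ/Q = √((δu/u)² + (½·δx/x)²) = √(0.00204 + 0.00353) = 0.0746
Q = 261, so δQ = 0.0746 × 261 = 19.5.

19.5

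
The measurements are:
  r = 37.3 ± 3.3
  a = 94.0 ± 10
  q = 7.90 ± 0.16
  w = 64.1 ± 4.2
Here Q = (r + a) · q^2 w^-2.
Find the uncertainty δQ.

Let u = r + a = 131. δu = √(δr² + δa²) = √(10.9 + 100) = 10.5, so δu/u = 0.0802.
Q is then a monomial in u, q, w:
δQ/Q = √((δu/u)² + (2·δq/q)² + (-2·δw/w)²) = √(0.00643 + 0.00164 + 0.0172) = 0.159
Q = 1.99, so δQ = 0.159 × 1.99 = 0.317.

0.317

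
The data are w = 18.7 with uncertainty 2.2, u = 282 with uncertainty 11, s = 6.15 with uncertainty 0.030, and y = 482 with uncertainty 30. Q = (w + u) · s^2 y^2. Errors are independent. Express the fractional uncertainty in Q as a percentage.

13.0%

Let h = w + u = 301. δh = √(δw² + δu²) = √(4.84 + 121) = 11.2, so δh/h = 0.0373.
Q is then a monomial in h, s, y:
δQ/Q = √((δh/h)² + (2·δs/s)² + (2·δy/y)²) = √(0.00139 + 9.52e-05 + 0.0155) = 0.130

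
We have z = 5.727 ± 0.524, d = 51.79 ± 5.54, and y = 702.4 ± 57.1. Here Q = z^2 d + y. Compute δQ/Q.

0.152

Let p = z^2·d = 1699. δp/p = √((2·δz/z)² + (1·δd/d)²) = √(0.0335 + 0.0114) = 0.212, so δp = 360.
Q = p + y: δQ = √(δp² + δy²) = √(1.3e+05 + 3260) = 365
Q = 2401, so δQ/Q = 365/2401 = 0.152.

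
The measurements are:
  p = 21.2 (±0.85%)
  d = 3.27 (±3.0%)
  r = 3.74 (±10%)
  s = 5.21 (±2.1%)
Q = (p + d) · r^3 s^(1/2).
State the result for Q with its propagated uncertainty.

2920 ± 877

Let u = p + d = 24.5. δu = √(δp² + δd²) = √(0.0325 + 0.00962) = 0.205, so δu/u = 0.00838.
Q is then a monomial in u, r, s:
δQ/Q = √((δu/u)² + (3·δr/r)² + (½·δs/s)²) = √(7.03e-05 + 0.0900 + 0.000110) = 0.300
Q = 2920, so δQ = 0.300 × 2920 = 877.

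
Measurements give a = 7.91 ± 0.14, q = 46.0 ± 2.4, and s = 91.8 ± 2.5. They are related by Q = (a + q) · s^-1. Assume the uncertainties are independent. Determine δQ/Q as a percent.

5.23%

Let u = a + q = 53.9. δu = √(δa² + δq²) = √(0.0196 + 5.76) = 2.40, so δu/u = 0.0446.
Q is then a monomial in u, s:
δQ/Q = √((δu/u)² + (-1·δs/s)²) = √(0.00199 + 0.000742) = 0.0523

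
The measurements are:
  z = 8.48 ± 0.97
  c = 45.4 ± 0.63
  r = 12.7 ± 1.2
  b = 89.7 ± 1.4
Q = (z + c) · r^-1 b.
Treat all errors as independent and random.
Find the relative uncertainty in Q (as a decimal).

0.0981

Let u = z + c = 53.9. δu = √(δz² + δc²) = √(0.941 + 0.397) = 1.16, so δu/u = 0.0215.
Q is then a monomial in u, r, b:
δQ/Q = √((δu/u)² + (-1·δr/r)² + (1·δb/b)²) = √(0.000461 + 0.00893 + 0.000244) = 0.0981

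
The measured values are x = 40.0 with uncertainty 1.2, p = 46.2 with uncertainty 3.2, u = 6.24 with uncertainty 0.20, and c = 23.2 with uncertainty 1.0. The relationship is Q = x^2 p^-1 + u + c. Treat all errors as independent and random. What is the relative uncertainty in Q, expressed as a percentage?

5.20%

Let w = x^2·p^-1 = 34.6. δw/w = √((2·δx/x)² + (-1·δp/p)²) = √(0.00360 + 0.00480) = 0.0916, so δw = 3.17.
Q = w + u + c: δQ = √(δw² + δu² + δc²) = √(10.1 + 0.0400 + 1.00) = 3.33
Q = 64.1, so δQ/Q = 3.33/64.1 = 0.0520.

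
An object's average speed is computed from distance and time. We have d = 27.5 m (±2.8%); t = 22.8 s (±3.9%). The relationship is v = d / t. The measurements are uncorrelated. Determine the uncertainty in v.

0.0579 m/s

Since v is a product/quotient, work with relative uncertainties:
  (1·δd/d)² = (1×0.0280)² = 0.000784;  (-1·δt/t)² = (-1×0.0390)² = 0.00152
δv/v = √(0.00230) = 0.0480
v = 1.21 m/s, so δv = 0.0480 × 1.21 = 0.0579 m/s.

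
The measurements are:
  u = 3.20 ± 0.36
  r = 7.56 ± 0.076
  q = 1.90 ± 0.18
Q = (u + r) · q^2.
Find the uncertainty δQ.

7.48

Let w = u + r = 10.8. δw = √(δu² + δr²) = √(0.130 + 0.00578) = 0.368, so δw/w = 0.0342.
Q is then a monomial in w, q:
δQ/Q = √((δw/w)² + (2·δq/q)²) = √(0.00117 + 0.0359) = 0.193
Q = 38.8, so δQ = 0.193 × 38.8 = 7.48.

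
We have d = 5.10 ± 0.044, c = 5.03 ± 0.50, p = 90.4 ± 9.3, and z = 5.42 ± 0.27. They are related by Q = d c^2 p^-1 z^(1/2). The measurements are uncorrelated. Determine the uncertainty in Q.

Q is a product of powers, so relative uncertainties combine in quadrature:
  (1·δd/d)² = (1×0.00863)² = 7.44e-05;  (2·δc/c)² = (2×0.0994)² = 0.0395;  (-1·δp/p)² = (-1×0.103)² = 0.0106;  (½·δz/z)² = (0.5×0.0498)² = 0.000620
δQ/Q = √(0.0508) = 0.225
Q = 3.32, so δQ = 0.225 × 3.32 = 0.749.

0.749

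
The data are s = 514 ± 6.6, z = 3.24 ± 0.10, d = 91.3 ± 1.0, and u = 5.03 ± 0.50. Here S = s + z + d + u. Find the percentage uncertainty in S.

1.09%

Sums and differences: (δS)² = Σ (cᵢ δxᵢ)².
  (δs)² = 43.6;  (δz)² = 0.0100;  (δd)² = 1.00;  (δu)² = 0.250
δS = √(44.8) = 6.69
S = 614, so δS/S = 6.69/614 = 0.0109.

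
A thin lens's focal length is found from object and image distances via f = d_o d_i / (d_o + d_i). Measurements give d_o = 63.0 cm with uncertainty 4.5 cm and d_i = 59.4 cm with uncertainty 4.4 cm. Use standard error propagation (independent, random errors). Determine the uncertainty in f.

1.58 cm

∂f/∂d_o = (d_i/(d_o+d_i))² = 0.236;  ∂f/∂d_i = (d_o/(d_o+d_i))² = 0.265
δf = √((∂f/∂d_o · δd_o)² + (∂f/∂d_i · δd_i)²) = √(1.12 + 1.36) = 1.58 cm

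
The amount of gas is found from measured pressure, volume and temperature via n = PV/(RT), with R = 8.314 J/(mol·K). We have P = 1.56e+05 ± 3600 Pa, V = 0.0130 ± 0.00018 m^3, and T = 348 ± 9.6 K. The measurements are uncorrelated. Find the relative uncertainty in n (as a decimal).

Relative error in a monomial: (δn/n)² = Σ (nᵢ · δxᵢ/xᵢ)².
  (1·δP/P)² = (1×0.0231)² = 0.000533;  (1·δV/V)² = (1×0.0138)² = 0.000192;  (-1·δT/T)² = (-1×0.0276)² = 0.000761
δn/n = √(0.00149) = 0.0385

0.0385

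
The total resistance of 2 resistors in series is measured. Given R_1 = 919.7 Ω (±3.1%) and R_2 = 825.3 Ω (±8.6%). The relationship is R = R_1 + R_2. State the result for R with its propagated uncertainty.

Each term contributes (cᵢ δxᵢ)² to (δR)²:
  (δR_1)² = 813;  (δR_2)² = 5040
δR = √(5850) = 76.5 Ω
R = 1745 Ω.

1745 ± 76.5 Ω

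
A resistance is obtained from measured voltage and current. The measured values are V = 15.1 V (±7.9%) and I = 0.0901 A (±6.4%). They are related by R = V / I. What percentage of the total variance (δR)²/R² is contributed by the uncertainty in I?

39.6%

(δR/R)² = (1·δV/V)² + (-1·δI/I)²
  V term: (1×0.0790)² = 0.00624
  I term: (-1×0.0640)² = 0.00410
Total = 0.0103. Share from I = 0.00410/0.0103 = 0.396.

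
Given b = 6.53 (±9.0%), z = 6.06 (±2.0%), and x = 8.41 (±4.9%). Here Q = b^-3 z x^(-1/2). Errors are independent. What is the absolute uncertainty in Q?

Since Q is a product/quotient, work with relative uncertainties:
  (-3·δb/b)² = (-3×0.0900)² = 0.0729;  (1·δz/z)² = (1×0.0200)² = 0.000400;  (−½·δx/x)² = (-0.5×0.0490)² = 0.000600
δQ/Q = √(0.0739) = 0.272
Q = 0.00750, so δQ = 0.272 × 0.00750 = 0.00204.

0.00204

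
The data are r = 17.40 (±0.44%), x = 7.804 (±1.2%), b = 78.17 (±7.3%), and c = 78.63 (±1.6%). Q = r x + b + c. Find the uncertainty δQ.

6.10

Let p = r·x = 135.8. δp/p = √((1·δr/r)² + (1·δx/x)²) = √(1.94e-05 + 0.000144) = 0.0128, so δp = 1.74.
Q = p + b + c: δQ = √(δp² + δb² + δc²) = √(3.01 + 32.6 + 1.58) = 6.10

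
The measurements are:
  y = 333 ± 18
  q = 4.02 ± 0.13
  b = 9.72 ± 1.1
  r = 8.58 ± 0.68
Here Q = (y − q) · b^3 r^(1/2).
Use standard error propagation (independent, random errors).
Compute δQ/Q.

0.346

Let u = y − q = 329. δu = √(δy² + δq²) = √(324 + 0.0169) = 18.0, so δu/u = 0.0547.
Q is then a monomial in u, b, r:
δQ/Q = √((δu/u)² + (3·δb/b)² + (½·δr/r)²) = √(0.00299 + 0.115 + 0.00157) = 0.346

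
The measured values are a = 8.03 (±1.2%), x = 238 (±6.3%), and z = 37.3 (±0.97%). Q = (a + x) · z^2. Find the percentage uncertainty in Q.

Let u = a + x = 246. δu = √(δa² + δx²) = √(0.00929 + 225) = 15.0, so δu/u = 0.0609.
Q is then a monomial in u, z:
δQ/Q = √((δu/u)² + (2·δz/z)²) = √(0.00371 + 0.000376) = 0.0640

6.40%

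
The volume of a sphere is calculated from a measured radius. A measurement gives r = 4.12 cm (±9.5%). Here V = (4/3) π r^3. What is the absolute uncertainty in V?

V ∝ r^3, so δV/V = |3| · δr/r = 3 × 0.0950 = 0.285.
V = 293 cm^3, so δV = 0.285 × 293 = 83.5 cm^3.

83.5 cm^3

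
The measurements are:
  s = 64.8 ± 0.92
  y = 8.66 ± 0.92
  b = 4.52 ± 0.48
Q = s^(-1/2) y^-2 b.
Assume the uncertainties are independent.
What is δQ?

Products/powers → add relative errors in quadrature, weighted by exponent:
  (−½·δs/s)² = (-0.5×0.0142)² = 5.04e-05;  (-2·δy/y)² = (-2×0.106)² = 0.0451;  (1·δb/b)² = (1×0.106)² = 0.0113
δQ/Q = √(0.0565) = 0.238
Q = 0.00749, so δQ = 0.238 × 0.00749 = 0.00178.

0.00178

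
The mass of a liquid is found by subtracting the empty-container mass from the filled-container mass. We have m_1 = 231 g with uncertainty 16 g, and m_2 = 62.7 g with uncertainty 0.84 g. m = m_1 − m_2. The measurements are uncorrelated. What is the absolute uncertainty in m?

For a sum/difference, combine absolute errors in quadrature:
  (δm_1)² = 256;  (δm_2)² = 0.706
δm = √(257) = 16.0 g

16.0 g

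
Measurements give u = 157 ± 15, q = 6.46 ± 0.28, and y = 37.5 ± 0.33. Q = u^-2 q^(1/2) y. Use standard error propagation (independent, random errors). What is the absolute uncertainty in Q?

Products/powers → add relative errors in quadrature, weighted by exponent:
  (-2·δu/u)² = (-2×0.0955)² = 0.0365;  (½·δq/q)² = (0.5×0.0433)² = 0.000470;  (1·δy/y)² = (1×0.00880)² = 7.74e-05
δQ/Q = √(0.0371) = 0.193
Q = 0.00387, so δQ = 0.193 × 0.00387 = 0.000744.

0.000744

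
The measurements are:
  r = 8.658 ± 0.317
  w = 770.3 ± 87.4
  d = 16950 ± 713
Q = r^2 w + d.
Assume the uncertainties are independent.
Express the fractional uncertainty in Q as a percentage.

10.5%

Let p = r^2·w = 57740. δp/p = √((2·δr/r)² + (1·δw/w)²) = √(0.00536 + 0.0129) = 0.135, so δp = 7800.
Q = p + d: δQ = √(δp² + δd²) = √(6.08e+07 + 5.08e+05) = 7830
Q = 74690, so δQ/Q = 7830/74690 = 0.105.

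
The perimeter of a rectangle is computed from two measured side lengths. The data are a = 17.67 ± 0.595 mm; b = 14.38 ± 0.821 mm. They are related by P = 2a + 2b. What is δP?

For a sum/difference, combine absolute errors in quadrature:
  (2·δa)² = 1.42;  (2·δb)² = 2.70
δP = √(4.11) = 2.03 mm

2.03 mm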